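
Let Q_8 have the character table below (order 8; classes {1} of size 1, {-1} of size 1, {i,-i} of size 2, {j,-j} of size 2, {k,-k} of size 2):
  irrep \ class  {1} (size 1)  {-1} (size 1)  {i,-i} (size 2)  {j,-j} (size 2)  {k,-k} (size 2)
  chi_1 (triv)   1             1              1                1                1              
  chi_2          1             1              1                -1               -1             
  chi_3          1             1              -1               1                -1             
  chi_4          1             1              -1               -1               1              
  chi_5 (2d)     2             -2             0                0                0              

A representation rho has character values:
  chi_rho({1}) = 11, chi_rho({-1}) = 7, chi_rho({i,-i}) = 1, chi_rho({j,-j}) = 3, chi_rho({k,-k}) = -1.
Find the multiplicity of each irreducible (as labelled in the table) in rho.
Multiplicities: chi_1: 3, chi_2: 2, chi_3: 3, chi_4: 1, chi_5: 1.

Explanation: Use <chi_rho, chi> = (1/|G|) sum_C |C| * chi_rho(C) * conj(chi(C)) with |G| = 8 for each irreducible chi in the table:
  <chi_rho, chi_1> = (1/8)[1*(11)*conj(1) + 1*(7)*conj(1) + 2*(1)*conj(1) + 2*(3)*conj(1) + 2*(-1)*conj(1)]
      = (1/8)[(11) + (7) + (2) + (6) + (-2)] = 24/8 = 3
  <chi_rho, chi_2> = (1/8)[1*(11)*conj(1) + 1*(7)*conj(1) + 2*(1)*conj(1) + 2*(3)*conj(-1) + 2*(-1)*conj(-1)]
      = (1/8)[(11) + (7) + (2) + (-6) + (2)] = 16/8 = 2
  <chi_rho, chi_3> = (1/8)[1*(11)*conj(1) + 1*(7)*conj(1) + 2*(1)*conj(-1) + 2*(3)*conj(1) + 2*(-1)*conj(-1)]
      = (1/8)[(11) + (7) + (-2) + (6) + (2)] = 24/8 = 3
  <chi_rho, chi_4> = (1/8)[1*(11)*conj(1) + 1*(7)*conj(1) + 2*(1)*conj(-1) + 2*(3)*conj(-1) + 2*(-1)*conj(1)]
      = (1/8)[(11) + (7) + (-2) + (-6) + (-2)] = 8/8 = 1
  <chi_rho, chi_5> = (1/8)[1*(11)*conj(2) + 1*(7)*conj(-2) + 2*(1)*conj(0) + 2*(3)*conj(0) + 2*(-1)*conj(0)]
      = (1/8)[(22) + (-14) + (0) + (0) + (0)] = 8/8 = 1
Dimension check: dim(rho) = sum (mult * dim) = 3*1 + 2*1 + 3*1 + 1*1 + 1*2 = 11 = chi_rho(e) = 11.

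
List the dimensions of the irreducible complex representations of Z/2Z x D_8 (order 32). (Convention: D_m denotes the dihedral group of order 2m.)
Dimensions: 1, 1, 1, 1, 1, 1, 1, 1, 2, 2, 2, 2, 2, 2

Explanation: There are 14 irreducibles (= number of conjugacy classes). Their dimensions d_i satisfy sum d_i^2 = |G| = 32: 1 + 1 + 1 + 1 + 1 + 1 + 1 + 1 + 4 + 4 + 4 + 4 + 4 + 4 = 32. (For the product with Z/2Z: each of the 2 1-dim characters of Z/2Z tensors with each irrep of D_8, giving 2 copies of each D_8-dimension.)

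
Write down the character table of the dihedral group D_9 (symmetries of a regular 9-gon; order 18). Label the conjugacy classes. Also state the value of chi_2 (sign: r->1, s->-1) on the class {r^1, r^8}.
Conjugacy classes: {e} of size 1, {r^1, r^8} of size 2, {r^2, r^7} of size 2, {r^3, r^6} of size 2, {r^4, r^5} of size 2, {s, sr, ..., sr^8} of size 9.
Character table:
  irrep \ class              {e} (size 1)  {r^1, r^8} (size 2)  {r^2, r^7} (size 2)  {r^3, r^6} (size 2)  {r^4, r^5} (size 2)  {s, sr, ..., sr^8} (size 9)
  chi_1 (triv)               1             1                    1                    1                    1                    1                          
  chi_2 (sign: r->1, s->-1)  1             1                    1                    1                    1                    -1                         
  chi_3 (2d, j=1)            2             2*cos(2*pi/9)        2*cos(4*pi/9)        -1                   -2*cos(pi/9)         0                          
  chi_4 (2d, j=2)            2             2*cos(4*pi/9)        -2*cos(pi/9)         -1                   2*cos(2*pi/9)        0                          
  chi_5 (2d, j=3)            2             -1                   -1                   2                    -1                   0                          
  chi_6 (2d, j=4)            2             -2*cos(pi/9)         2*cos(2*pi/9)        -1                   2*cos(4*pi/9)        0                          

Spot check: chi_2 (sign: r->1, s->-1) on {r^1, r^8} = 1.

Justification: D_9 has order 2*9 = 18 with 6 conjugacy classes, hence 6 irreducibles. Sum of squared dims 1 + 1 + 4 + 4 + 4 + 4 = 18 = |G|. Linear characters come from the abelianisation; the 2-dimensional irreps have character r^k -> 2*cos(2*pi*j*k/9), reflections -> 0.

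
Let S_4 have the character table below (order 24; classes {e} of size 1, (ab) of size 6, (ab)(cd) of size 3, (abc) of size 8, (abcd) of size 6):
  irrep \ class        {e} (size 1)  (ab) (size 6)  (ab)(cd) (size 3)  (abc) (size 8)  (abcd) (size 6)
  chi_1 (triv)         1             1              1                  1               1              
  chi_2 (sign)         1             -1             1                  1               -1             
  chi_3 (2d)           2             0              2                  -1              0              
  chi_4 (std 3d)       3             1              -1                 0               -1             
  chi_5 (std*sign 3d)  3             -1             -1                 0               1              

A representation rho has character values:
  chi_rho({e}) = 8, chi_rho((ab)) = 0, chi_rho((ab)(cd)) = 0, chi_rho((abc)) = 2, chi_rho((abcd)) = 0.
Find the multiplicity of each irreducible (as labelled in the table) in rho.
Multiplicities: chi_1: 1, chi_2: 1, chi_3: 0, chi_4: 1, chi_5: 1.

Solution. Use <chi_rho, chi> = (1/|G|) sum_C |C| * chi_rho(C) * conj(chi(C)) with |G| = 24 for each irreducible chi in the table:
  <chi_rho, chi_1> = (1/24)[1*(8)*conj(1) + 6*(0)*conj(1) + 3*(0)*conj(1) + 8*(2)*conj(1) + 6*(0)*conj(1)]
      = (1/24)[(8) + (0) + (0) + (16) + (0)] = 24/24 = 1
  <chi_rho, chi_2> = (1/24)[1*(8)*conj(1) + 6*(0)*conj(-1) + 3*(0)*conj(1) + 8*(2)*conj(1) + 6*(0)*conj(-1)]
      = (1/24)[(8) + (0) + (0) + (16) + (0)] = 24/24 = 1
  <chi_rho, chi_3> = (1/24)[1*(8)*conj(2) + 6*(0)*conj(0) + 3*(0)*conj(2) + 8*(2)*conj(-1) + 6*(0)*conj(0)]
      = (1/24)[(16) + (0) + (0) + (-16) + (0)] = 0/24 = 0
  <chi_rho, chi_4> = (1/24)[1*(8)*conj(3) + 6*(0)*conj(1) + 3*(0)*conj(-1) + 8*(2)*conj(0) + 6*(0)*conj(-1)]
      = (1/24)[(24) + (0) + (0) + (0) + (0)] = 24/24 = 1
  <chi_rho, chi_5> = (1/24)[1*(8)*conj(3) + 6*(0)*conj(-1) + 3*(0)*conj(-1) + 8*(2)*conj(0) + 6*(0)*conj(1)]
      = (1/24)[(24) + (0) + (0) + (0) + (0)] = 24/24 = 1
Dimension check: dim(rho) = sum (mult * dim) = 1*1 + 1*1 + 0*2 + 1*3 + 1*3 = 8 = chi_rho(e) = 8.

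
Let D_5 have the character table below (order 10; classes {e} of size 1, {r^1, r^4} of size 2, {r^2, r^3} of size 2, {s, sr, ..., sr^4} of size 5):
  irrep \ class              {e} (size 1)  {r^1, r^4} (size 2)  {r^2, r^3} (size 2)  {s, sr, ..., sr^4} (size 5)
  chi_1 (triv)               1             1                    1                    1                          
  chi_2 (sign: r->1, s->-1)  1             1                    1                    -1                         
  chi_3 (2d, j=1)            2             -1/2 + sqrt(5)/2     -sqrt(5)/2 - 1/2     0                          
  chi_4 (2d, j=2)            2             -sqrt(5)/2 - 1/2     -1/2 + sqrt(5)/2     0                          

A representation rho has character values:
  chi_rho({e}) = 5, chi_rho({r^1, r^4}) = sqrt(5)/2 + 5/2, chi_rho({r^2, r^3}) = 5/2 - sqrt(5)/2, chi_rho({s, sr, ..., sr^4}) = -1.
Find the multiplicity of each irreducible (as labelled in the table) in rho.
Multiplicities: chi_1: 1, chi_2: 2, chi_3: 1, chi_4: 0.

Why: Use <chi_rho, chi> = (1/|G|) sum_C |C| * chi_rho(C) * conj(chi(C)) with |G| = 10 for each irreducible chi in the table:
  <chi_rho, chi_1> = (1/10)[1*(5)*conj(1) + 2*(sqrt(5)/2 + 5/2)*conj(1) + 2*(5/2 - sqrt(5)/2)*conj(1) + 5*(-1)*conj(1)]
      = (1/10)[(5) + (sqrt(5) + 5) + (5 - sqrt(5)) + (-5)] = 10/10 = 1
  <chi_rho, chi_2> = (1/10)[1*(5)*conj(1) + 2*(sqrt(5)/2 + 5/2)*conj(1) + 2*(5/2 - sqrt(5)/2)*conj(1) + 5*(-1)*conj(-1)]
      = (1/10)[(5) + (sqrt(5) + 5) + (5 - sqrt(5)) + (5)] = 20/10 = 2
  <chi_rho, chi_3> = (1/10)[1*(5)*conj(2) + 2*(sqrt(5)/2 + 5/2)*conj(-1/2 + sqrt(5)/2) + 2*(5/2 - sqrt(5)/2)*conj(-sqrt(5)/2 - 1/2) + 5*(-1)*conj(0)]
      = (1/10)[(10) + (2*sqrt(5)) + (-2*sqrt(5)) + (0)] = 10/10 = 1
  <chi_rho, chi_4> = (1/10)[1*(5)*conj(2) + 2*(sqrt(5)/2 + 5/2)*conj(-sqrt(5)/2 - 1/2) + 2*(5/2 - sqrt(5)/2)*conj(-1/2 + sqrt(5)/2) + 5*(-1)*conj(0)]
      = (1/10)[(10) + (-3*sqrt(5) - 5) + (-5 + 3*sqrt(5)) + (0)] = 0/10 = 0
Dimension check: dim(rho) = sum (mult * dim) = 1*1 + 2*1 + 1*2 + 0*2 = 5 = chi_rho(e) = 5.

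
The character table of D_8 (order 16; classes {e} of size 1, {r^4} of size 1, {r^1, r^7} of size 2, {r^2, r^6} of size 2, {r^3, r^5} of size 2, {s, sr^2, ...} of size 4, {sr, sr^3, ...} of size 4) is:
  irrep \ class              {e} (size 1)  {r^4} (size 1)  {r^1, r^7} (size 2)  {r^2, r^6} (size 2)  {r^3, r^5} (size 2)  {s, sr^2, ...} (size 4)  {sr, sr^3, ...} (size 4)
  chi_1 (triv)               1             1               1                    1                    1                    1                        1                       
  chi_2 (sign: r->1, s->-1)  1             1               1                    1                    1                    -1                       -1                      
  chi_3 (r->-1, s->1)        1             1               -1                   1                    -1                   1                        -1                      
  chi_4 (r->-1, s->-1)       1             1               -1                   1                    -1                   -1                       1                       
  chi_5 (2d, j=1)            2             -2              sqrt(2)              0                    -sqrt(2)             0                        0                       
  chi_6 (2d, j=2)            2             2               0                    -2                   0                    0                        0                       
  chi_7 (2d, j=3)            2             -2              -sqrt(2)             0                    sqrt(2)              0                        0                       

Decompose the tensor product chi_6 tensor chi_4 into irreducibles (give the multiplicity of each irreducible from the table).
chi_6 tensor chi_4 = chi_6 (all other irreducibles have multiplicity 0).

Explanation: The character of a tensor product is the pointwise product (chi_6 * chi_4)(C) = chi_6(C) * chi_4(C):
  {e}: (2)*(1), {r^4}: (2)*(1), {r^1, r^7}: (0)*(-1), {r^2, r^6}: (-2)*(1), {r^3, r^5}: (0)*(-1), {s, sr^2, ...}: (0)*(-1), {sr, sr^3, ...}: (0)*(1)
so (chi_6 * chi_4) takes values
  {e} -> 2, {r^4} -> 2, {r^1, r^7} -> 0, {r^2, r^6} -> -2, {r^3, r^5} -> 0, {s, sr^2, ...} -> 0, {sr, sr^3, ...} -> 0.
Now take the inner product of this character with each irreducible chi from the table, <chi_6*chi_4, chi> = (1/16) sum_C |C| (chi_6*chi_4)(C) conj(chi(C)):
  <chi_6*chi_4, chi_1> = (1/16)[1*(2)*conj(1) + 1*(2)*conj(1) + 2*(0)*conj(1) + 2*(-2)*conj(1) + 2*(0)*conj(1) + 4*(0)*conj(1) + 4*(0)*conj(1)]
      = (1/16)[(2) + (2) + (0) + (-4) + (0) + (0) + (0)] = 0/16 = 0
  <chi_6*chi_4, chi_2> = (1/16)[1*(2)*conj(1) + 1*(2)*conj(1) + 2*(0)*conj(1) + 2*(-2)*conj(1) + 2*(0)*conj(1) + 4*(0)*conj(-1) + 4*(0)*conj(-1)]
      = (1/16)[(2) + (2) + (0) + (-4) + (0) + (0) + (0)] = 0/16 = 0
  <chi_6*chi_4, chi_3> = (1/16)[1*(2)*conj(1) + 1*(2)*conj(1) + 2*(0)*conj(-1) + 2*(-2)*conj(1) + 2*(0)*conj(-1) + 4*(0)*conj(1) + 4*(0)*conj(-1)]
      = (1/16)[(2) + (2) + (0) + (-4) + (0) + (0) + (0)] = 0/16 = 0
  <chi_6*chi_4, chi_4> = (1/16)[1*(2)*conj(1) + 1*(2)*conj(1) + 2*(0)*conj(-1) + 2*(-2)*conj(1) + 2*(0)*conj(-1) + 4*(0)*conj(-1) + 4*(0)*conj(1)]
      = (1/16)[(2) + (2) + (0) + (-4) + (0) + (0) + (0)] = 0/16 = 0
  <chi_6*chi_4, chi_5> = (1/16)[1*(2)*conj(2) + 1*(2)*conj(-2) + 2*(0)*conj(sqrt(2)) + 2*(-2)*conj(0) + 2*(0)*conj(-sqrt(2)) + 4*(0)*conj(0) + 4*(0)*conj(0)]
      = (1/16)[(4) + (-4) + (0) + (0) + (0) + (0) + (0)] = 0/16 = 0
  <chi_6*chi_4, chi_6> = (1/16)[1*(2)*conj(2) + 1*(2)*conj(2) + 2*(0)*conj(0) + 2*(-2)*conj(-2) + 2*(0)*conj(0) + 4*(0)*conj(0) + 4*(0)*conj(0)]
      = (1/16)[(4) + (4) + (0) + (8) + (0) + (0) + (0)] = 16/16 = 1
  <chi_6*chi_4, chi_7> = (1/16)[1*(2)*conj(2) + 1*(2)*conj(-2) + 2*(0)*conj(-sqrt(2)) + 2*(-2)*conj(0) + 2*(0)*conj(sqrt(2)) + 4*(0)*conj(0) + 4*(0)*conj(0)]
      = (1/16)[(4) + (-4) + (0) + (0) + (0) + (0) + (0)] = 0/16 = 0
Hence the multiplicities are chi_6: 1. Dimension check: dim(chi_6)*dim(chi_4) = 2*1 = 2 and sum (mult * dim) = 1*2 = 2.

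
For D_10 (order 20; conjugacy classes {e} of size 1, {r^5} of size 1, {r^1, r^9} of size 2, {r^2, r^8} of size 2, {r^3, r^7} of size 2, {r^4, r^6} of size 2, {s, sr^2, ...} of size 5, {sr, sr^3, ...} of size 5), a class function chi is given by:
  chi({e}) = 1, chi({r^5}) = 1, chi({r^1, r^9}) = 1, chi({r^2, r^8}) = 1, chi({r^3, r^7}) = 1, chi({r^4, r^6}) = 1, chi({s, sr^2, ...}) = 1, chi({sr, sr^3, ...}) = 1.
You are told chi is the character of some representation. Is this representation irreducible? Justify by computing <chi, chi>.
Irreducible: <chi, chi> = 1.

Why: <chi, chi> = (1/|G|) sum_C |C| * |chi(C)|^2 = (1/20)[1*|1|^2 + 1*|1|^2 + 2*|1|^2 + 2*|1|^2 + 2*|1|^2 + 2*|1|^2 + 5*|1|^2 + 5*|1|^2]
  = (1/20)[(1) + (1) + (2) + (2) + (2) + (2) + (5) + (5)] = 20/20 = 1.
A character is irreducible iff <chi, chi> = 1, so this representation is irreducible.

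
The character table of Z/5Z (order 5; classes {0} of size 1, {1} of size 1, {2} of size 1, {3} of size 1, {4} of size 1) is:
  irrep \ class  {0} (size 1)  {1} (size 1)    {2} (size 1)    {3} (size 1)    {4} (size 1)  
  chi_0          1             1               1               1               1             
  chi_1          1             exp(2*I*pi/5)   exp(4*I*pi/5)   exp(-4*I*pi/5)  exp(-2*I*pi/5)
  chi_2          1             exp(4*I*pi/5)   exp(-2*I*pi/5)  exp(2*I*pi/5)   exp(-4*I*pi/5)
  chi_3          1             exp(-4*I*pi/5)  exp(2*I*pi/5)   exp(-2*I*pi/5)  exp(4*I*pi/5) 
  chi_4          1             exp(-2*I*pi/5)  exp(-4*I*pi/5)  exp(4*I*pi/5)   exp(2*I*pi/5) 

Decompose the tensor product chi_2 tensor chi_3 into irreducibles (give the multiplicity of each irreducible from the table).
chi_2 tensor chi_3 = chi_0 (all other irreducibles have multiplicity 0).

Argument: The character of a tensor product is the pointwise product (chi_2 * chi_3)(C) = chi_2(C) * chi_3(C):
  {0}: (1)*(1), {1}: (exp(4*I*pi/5))*(exp(-4*I*pi/5)), {2}: (exp(-2*I*pi/5))*(exp(2*I*pi/5)), {3}: (exp(2*I*pi/5))*(exp(-2*I*pi/5)), {4}: (exp(-4*I*pi/5))*(exp(4*I*pi/5))
so (chi_2 * chi_3) takes values
  {0} -> 1, {1} -> 1, {2} -> 1, {3} -> 1, {4} -> 1.
Now take the inner product of this character with each irreducible chi from the table, <chi_2*chi_3, chi> = (1/5) sum_C |C| (chi_2*chi_3)(C) conj(chi(C)):
  <chi_2*chi_3, chi_0> = (1/5)[1*(1)*conj(1) + 1*(1)*conj(1) + 1*(1)*conj(1) + 1*(1)*conj(1) + 1*(1)*conj(1)]
      = (1/5)[(1) + (1) + (1) + (1) + (1)] = 5/5 = 1
  <chi_2*chi_3, chi_1> = (1/5)[1*(1)*conj(1) + 1*(1)*conj(exp(2*I*pi/5)) + 1*(1)*conj(exp(4*I*pi/5)) + 1*(1)*conj(exp(-4*I*pi/5)) + 1*(1)*conj(exp(-2*I*pi/5))]
      = (1/5)[(1) + (exp(-2*I*pi/5)) + (exp(-4*I*pi/5)) + (exp(4*I*pi/5)) + (exp(2*I*pi/5))] = 0/5 = 0
  <chi_2*chi_3, chi_2> = (1/5)[1*(1)*conj(1) + 1*(1)*conj(exp(4*I*pi/5)) + 1*(1)*conj(exp(-2*I*pi/5)) + 1*(1)*conj(exp(2*I*pi/5)) + 1*(1)*conj(exp(-4*I*pi/5))]
      = (1/5)[(1) + (exp(-4*I*pi/5)) + (exp(2*I*pi/5)) + (exp(-2*I*pi/5)) + (exp(4*I*pi/5))] = 0/5 = 0
  <chi_2*chi_3, chi_3> = (1/5)[1*(1)*conj(1) + 1*(1)*conj(exp(-4*I*pi/5)) + 1*(1)*conj(exp(2*I*pi/5)) + 1*(1)*conj(exp(-2*I*pi/5)) + 1*(1)*conj(exp(4*I*pi/5))]
      = (1/5)[(1) + (exp(4*I*pi/5)) + (exp(-2*I*pi/5)) + (exp(2*I*pi/5)) + (exp(-4*I*pi/5))] = 0/5 = 0
  <chi_2*chi_3, chi_4> = (1/5)[1*(1)*conj(1) + 1*(1)*conj(exp(-2*I*pi/5)) + 1*(1)*conj(exp(-4*I*pi/5)) + 1*(1)*conj(exp(4*I*pi/5)) + 1*(1)*conj(exp(2*I*pi/5))]
      = (1/5)[(1) + (exp(2*I*pi/5)) + (exp(4*I*pi/5)) + (exp(-4*I*pi/5)) + (exp(-2*I*pi/5))] = 0/5 = 0
(Exp terms are combined using exp(i*s)*conj(exp(i*t)) = exp(i*(s-t)), and sums of them are collapsed using the identity that for every m > 1 the m distinct m-th roots of unity sum to 0, e.g. 1 + exp(2*I*pi/3) + exp(-2*I*pi/3) = 0.)
Hence the multiplicities are chi_0: 1. Dimension check: dim(chi_2)*dim(chi_3) = 1*1 = 1 and sum (mult * dim) = 1*1 = 1.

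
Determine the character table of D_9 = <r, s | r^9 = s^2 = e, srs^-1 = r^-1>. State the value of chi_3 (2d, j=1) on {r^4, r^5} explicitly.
Conjugacy classes: {e} of size 1, {r^1, r^8} of size 2, {r^2, r^7} of size 2, {r^3, r^6} of size 2, {r^4, r^5} of size 2, {s, sr, ..., sr^8} of size 9.
Character table:
  irrep \ class              {e} (size 1)  {r^1, r^8} (size 2)  {r^2, r^7} (size 2)  {r^3, r^6} (size 2)  {r^4, r^5} (size 2)  {s, sr, ..., sr^8} (size 9)
  chi_1 (triv)               1             1                    1                    1                    1                    1                          
  chi_2 (sign: r->1, s->-1)  1             1                    1                    1                    1                    -1                         
  chi_3 (2d, j=1)            2             2*cos(2*pi/9)        2*cos(4*pi/9)        -1                   -2*cos(pi/9)         0                          
  chi_4 (2d, j=2)            2             2*cos(4*pi/9)        -2*cos(pi/9)         -1                   2*cos(2*pi/9)        0                          
  chi_5 (2d, j=3)            2             -1                   -1                   2                    -1                   0                          
  chi_6 (2d, j=4)            2             -2*cos(pi/9)         2*cos(2*pi/9)        -1                   2*cos(4*pi/9)        0                          

Spot check: chi_3 (2d, j=1) on {r^4, r^5} = -2*cos(pi/9).

Details: D_9 has order 2*9 = 18 with 6 conjugacy classes, hence 6 irreducibles. Sum of squared dims 1 + 1 + 4 + 4 + 4 + 4 = 18 = |G|. Linear characters come from the abelianisation; the 2-dimensional irreps have character r^k -> 2*cos(2*pi*j*k/9), reflections -> 0.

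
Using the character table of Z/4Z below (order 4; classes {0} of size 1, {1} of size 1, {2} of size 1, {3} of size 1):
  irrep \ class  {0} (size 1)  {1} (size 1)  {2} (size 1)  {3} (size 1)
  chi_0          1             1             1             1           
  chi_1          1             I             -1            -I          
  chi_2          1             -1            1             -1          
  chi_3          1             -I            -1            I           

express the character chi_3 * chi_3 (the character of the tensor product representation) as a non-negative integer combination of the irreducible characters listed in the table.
chi_3 tensor chi_3 = chi_2 (all other irreducibles have multiplicity 0).

Details: The character of a tensor product is the pointwise product (chi_3 * chi_3)(C) = chi_3(C) * chi_3(C):
  {0}: (1)*(1), {1}: (-I)*(-I), {2}: (-1)*(-1), {3}: (I)*(I)
so (chi_3 * chi_3) takes values
  {0} -> 1, {1} -> -1, {2} -> 1, {3} -> -1.
Now take the inner product of this character with each irreducible chi from the table, <chi_3*chi_3, chi> = (1/4) sum_C |C| (chi_3*chi_3)(C) conj(chi(C)):
  <chi_3*chi_3, chi_0> = (1/4)[1*(1)*conj(1) + 1*(-1)*conj(1) + 1*(1)*conj(1) + 1*(-1)*conj(1)]
      = (1/4)[(1) + (-1) + (1) + (-1)] = 0/4 = 0
  <chi_3*chi_3, chi_1> = (1/4)[1*(1)*conj(1) + 1*(-1)*conj(I) + 1*(1)*conj(-1) + 1*(-1)*conj(-I)]
      = (1/4)[(1) + (I) + (-1) + (-I)] = 0/4 = 0
  <chi_3*chi_3, chi_2> = (1/4)[1*(1)*conj(1) + 1*(-1)*conj(-1) + 1*(1)*conj(1) + 1*(-1)*conj(-1)]
      = (1/4)[(1) + (1) + (1) + (1)] = 4/4 = 1
  <chi_3*chi_3, chi_3> = (1/4)[1*(1)*conj(1) + 1*(-1)*conj(-I) + 1*(1)*conj(-1) + 1*(-1)*conj(I)]
      = (1/4)[(1) + (-I) + (-1) + (I)] = 0/4 = 0
(Exp terms are combined using exp(i*s)*conj(exp(i*t)) = exp(i*(s-t)), and sums of them are collapsed using the identity that for every m > 1 the m distinct m-th roots of unity sum to 0, e.g. 1 + exp(2*I*pi/3) + exp(-2*I*pi/3) = 0.)
Hence the multiplicities are chi_2: 1. Dimension check: dim(chi_3)*dim(chi_3) = 1*1 = 1 and sum (mult * dim) = 1*1 = 1.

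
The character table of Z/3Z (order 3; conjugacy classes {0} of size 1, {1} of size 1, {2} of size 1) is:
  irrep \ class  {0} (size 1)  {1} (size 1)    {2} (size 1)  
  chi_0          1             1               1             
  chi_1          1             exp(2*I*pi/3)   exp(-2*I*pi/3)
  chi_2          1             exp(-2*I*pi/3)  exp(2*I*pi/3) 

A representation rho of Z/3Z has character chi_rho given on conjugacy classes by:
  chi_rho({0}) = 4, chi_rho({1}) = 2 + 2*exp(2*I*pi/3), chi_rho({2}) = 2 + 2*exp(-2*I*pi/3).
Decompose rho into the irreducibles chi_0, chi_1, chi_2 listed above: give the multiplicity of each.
Multiplicities: chi_0: 2, chi_1: 2, chi_2: 0.

Working: Use <chi_rho, chi> = (1/|G|) sum_C |C| * chi_rho(C) * conj(chi(C)) with |G| = 3 for each irreducible chi in the table:
  <chi_rho, chi_0> = (1/3)[1*(4)*conj(1) + 1*(2 + 2*exp(2*I*pi/3))*conj(1) + 1*(2 + 2*exp(-2*I*pi/3))*conj(1)]
      = (1/3)[(4) + (2 + 2*exp(2*I*pi/3)) + (2 + 2*exp(-2*I*pi/3))] = 6/3 = 2
  <chi_rho, chi_1> = (1/3)[1*(4)*conj(1) + 1*(2 + 2*exp(2*I*pi/3))*conj(exp(2*I*pi/3)) + 1*(2 + 2*exp(-2*I*pi/3))*conj(exp(-2*I*pi/3))]
      = (1/3)[(4) + (2 + 2*exp(-2*I*pi/3)) + (2 + 2*exp(2*I*pi/3))] = 6/3 = 2
  <chi_rho, chi_2> = (1/3)[1*(4)*conj(1) + 1*(2 + 2*exp(2*I*pi/3))*conj(exp(-2*I*pi/3)) + 1*(2 + 2*exp(-2*I*pi/3))*conj(exp(2*I*pi/3))]
      = (1/3)[(4) + (-2) + (-2)] = 0/3 = 0
(Exp terms are combined using exp(i*s)*conj(exp(i*t)) = exp(i*(s-t)), and sums of them are collapsed using the identity that for every m > 1 the m distinct m-th roots of unity sum to 0, e.g. 1 + exp(2*I*pi/3) + exp(-2*I*pi/3) = 0.)
Dimension check: dim(rho) = sum (mult * dim) = 2*1 + 2*1 + 0*1 = 4 = chi_rho(e) = 4.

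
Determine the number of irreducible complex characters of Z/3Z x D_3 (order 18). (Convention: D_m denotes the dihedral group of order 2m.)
9

The number of irreducible complex representations of a finite group equals its number of conjugacy classes. For a direct product, #classes(G x H) = #classes(G) * #classes(H). Z/3Z has 3 classes (abelian), D_3 has 3 classes, so 3 * 3 = 9, so Z/3Z x D_3 (order 18) has exactly 9 irreducible complex representations.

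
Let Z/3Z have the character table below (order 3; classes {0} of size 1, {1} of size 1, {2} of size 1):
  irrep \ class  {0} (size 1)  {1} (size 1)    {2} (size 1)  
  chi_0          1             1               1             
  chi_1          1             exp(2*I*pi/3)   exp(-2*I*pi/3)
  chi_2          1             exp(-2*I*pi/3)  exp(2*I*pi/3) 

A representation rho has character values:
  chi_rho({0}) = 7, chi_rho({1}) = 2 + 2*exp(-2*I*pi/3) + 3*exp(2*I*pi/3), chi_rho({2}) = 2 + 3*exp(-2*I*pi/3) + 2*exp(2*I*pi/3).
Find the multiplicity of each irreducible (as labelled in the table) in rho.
Multiplicities: chi_0: 2, chi_1: 3, chi_2: 2.

Working: Use <chi_rho, chi> = (1/|G|) sum_C |C| * chi_rho(C) * conj(chi(C)) with |G| = 3 for each irreducible chi in the table:
  <chi_rho, chi_0> = (1/3)[1*(7)*conj(1) + 1*(2 + 2*exp(-2*I*pi/3) + 3*exp(2*I*pi/3))*conj(1) + 1*(2 + 3*exp(-2*I*pi/3) + 2*exp(2*I*pi/3))*conj(1)]
      = (1/3)[(7) + (2 + 2*exp(-2*I*pi/3) + 3*exp(2*I*pi/3)) + (2 + 3*exp(-2*I*pi/3) + 2*exp(2*I*pi/3))] = 6/3 = 2
  <chi_rho, chi_1> = (1/3)[1*(7)*conj(1) + 1*(2 + 2*exp(-2*I*pi/3) + 3*exp(2*I*pi/3))*conj(exp(2*I*pi/3)) + 1*(2 + 3*exp(-2*I*pi/3) + 2*exp(2*I*pi/3))*conj(exp(-2*I*pi/3))]
      = (1/3)[(7) + (1) + (1)] = 9/3 = 3
  <chi_rho, chi_2> = (1/3)[1*(7)*conj(1) + 1*(2 + 2*exp(-2*I*pi/3) + 3*exp(2*I*pi/3))*conj(exp(-2*I*pi/3)) + 1*(2 + 3*exp(-2*I*pi/3) + 2*exp(2*I*pi/3))*conj(exp(2*I*pi/3))]
      = (1/3)[(7) + (2 + 3*exp(-2*I*pi/3) + 2*exp(2*I*pi/3)) + (2 + 2*exp(-2*I*pi/3) + 3*exp(2*I*pi/3))] = 6/3 = 2
(Exp terms are combined using exp(i*s)*conj(exp(i*t)) = exp(i*(s-t)), and sums of them are collapsed using the identity that for every m > 1 the m distinct m-th roots of unity sum to 0, e.g. 1 + exp(2*I*pi/3) + exp(-2*I*pi/3) = 0.)
Dimension check: dim(rho) = sum (mult * dim) = 2*1 + 3*1 + 2*1 = 7 = chi_rho(e) = 7.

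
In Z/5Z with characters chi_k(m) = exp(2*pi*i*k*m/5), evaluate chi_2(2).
chi_2(2) = zeta_5^4 = exp(-2*I*pi/5)

Why: chi_2(2) = zeta_5^(2*2) = zeta_5^4. Since zeta_5^5 = 1, this equals zeta_5^4 = exp(2*pi*i*4/5) = exp(-2*I*pi/5).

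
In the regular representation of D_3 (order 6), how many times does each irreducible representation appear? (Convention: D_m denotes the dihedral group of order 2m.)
Each irreducible V_i of dimension d_i appears with multiplicity d_i, i.e. rho_reg = (direct sum over all irreducibles V_i) d_i V_i. The irreducible dimensions for D_3 are 1, 1, 2: 2 irreducibles of dimension 1, each with multiplicity 1; 1 irreducible of dimension 2, with multiplicity 2. Total dimension 2*1*1 + 1*2*2 = 6 = |G|.

Derivation: General theorem: in the regular representation of a finite group G, each irreducible appears with multiplicity equal to its dimension. Check: dim(rho_reg) = sum d_i^2 = 1 + 1 + 4 = 6 = |G|.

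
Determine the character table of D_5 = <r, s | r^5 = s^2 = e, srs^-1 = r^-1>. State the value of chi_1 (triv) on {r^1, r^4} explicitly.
Conjugacy classes: {e} of size 1, {r^1, r^4} of size 2, {r^2, r^3} of size 2, {s, sr, ..., sr^4} of size 5.
Character table:
  irrep \ class              {e} (size 1)  {r^1, r^4} (size 2)  {r^2, r^3} (size 2)  {s, sr, ..., sr^4} (size 5)
  chi_1 (triv)               1             1                    1                    1                          
  chi_2 (sign: r->1, s->-1)  1             1                    1                    -1                         
  chi_3 (2d, j=1)            2             -1/2 + sqrt(5)/2     -sqrt(5)/2 - 1/2     0                          
  chi_4 (2d, j=2)            2             -sqrt(5)/2 - 1/2     -1/2 + sqrt(5)/2     0                          

Spot check: chi_1 (triv) on {r^1, r^4} = 1.

Explanation: D_5 has order 2*5 = 10 with 4 conjugacy classes, hence 4 irreducibles. Sum of squared dims 1 + 1 + 4 + 4 = 10 = |G|. Linear characters come from the abelianisation; the 2-dimensional irreps have character r^k -> 2*cos(2*pi*j*k/5), reflections -> 0.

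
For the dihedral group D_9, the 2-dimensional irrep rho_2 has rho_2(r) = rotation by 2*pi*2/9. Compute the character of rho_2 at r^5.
chi_{rho_2}(r^5) = 2*cos(2*pi*2*5/9) = 2*cos(20*pi/9)

Reasoning: rho_2(r^5) is rotation by angle 2*pi*2*5/9, whose trace is 2*cos(2*pi*2*5/9) = 2*cos(20*pi/9).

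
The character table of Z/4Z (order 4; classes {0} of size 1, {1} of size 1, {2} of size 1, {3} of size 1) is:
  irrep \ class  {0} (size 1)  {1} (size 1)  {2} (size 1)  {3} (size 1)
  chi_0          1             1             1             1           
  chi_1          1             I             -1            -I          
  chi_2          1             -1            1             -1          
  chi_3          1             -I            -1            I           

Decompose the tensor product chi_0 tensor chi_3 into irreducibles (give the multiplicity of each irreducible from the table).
chi_0 tensor chi_3 = chi_3 (all other irreducibles have multiplicity 0).

Proof sketch: The character of a tensor product is the pointwise product (chi_0 * chi_3)(C) = chi_0(C) * chi_3(C):
  {0}: (1)*(1), {1}: (1)*(-I), {2}: (1)*(-1), {3}: (1)*(I)
so (chi_0 * chi_3) takes values
  {0} -> 1, {1} -> -I, {2} -> -1, {3} -> I.
Now take the inner product of this character with each irreducible chi from the table, <chi_0*chi_3, chi> = (1/4) sum_C |C| (chi_0*chi_3)(C) conj(chi(C)):
  <chi_0*chi_3, chi_0> = (1/4)[1*(1)*conj(1) + 1*(-I)*conj(1) + 1*(-1)*conj(1) + 1*(I)*conj(1)]
      = (1/4)[(1) + (-I) + (-1) + (I)] = 0/4 = 0
  <chi_0*chi_3, chi_1> = (1/4)[1*(1)*conj(1) + 1*(-I)*conj(I) + 1*(-1)*conj(-1) + 1*(I)*conj(-I)]
      = (1/4)[(1) + (-1) + (1) + (-1)] = 0/4 = 0
  <chi_0*chi_3, chi_2> = (1/4)[1*(1)*conj(1) + 1*(-I)*conj(-1) + 1*(-1)*conj(1) + 1*(I)*conj(-1)]
      = (1/4)[(1) + (I) + (-1) + (-I)] = 0/4 = 0
  <chi_0*chi_3, chi_3> = (1/4)[1*(1)*conj(1) + 1*(-I)*conj(-I) + 1*(-1)*conj(-1) + 1*(I)*conj(I)]
      = (1/4)[(1) + (1) + (1) + (1)] = 4/4 = 1
(Exp terms are combined using exp(i*s)*conj(exp(i*t)) = exp(i*(s-t)), and sums of them are collapsed using the identity that for every m > 1 the m distinct m-th roots of unity sum to 0, e.g. 1 + exp(2*I*pi/3) + exp(-2*I*pi/3) = 0.)
Hence the multiplicities are chi_3: 1. Dimension check: dim(chi_0)*dim(chi_3) = 1*1 = 1 and sum (mult * dim) = 1*1 = 1.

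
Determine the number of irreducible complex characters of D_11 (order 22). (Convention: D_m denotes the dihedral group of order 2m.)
7

Argument: The number of irreducible complex representations of a finite group equals its number of conjugacy classes. D_11 has 7 conjugacy classes ((n+3)/2 for n odd), so D_11 (order 22) has exactly 7 irreducible complex representations.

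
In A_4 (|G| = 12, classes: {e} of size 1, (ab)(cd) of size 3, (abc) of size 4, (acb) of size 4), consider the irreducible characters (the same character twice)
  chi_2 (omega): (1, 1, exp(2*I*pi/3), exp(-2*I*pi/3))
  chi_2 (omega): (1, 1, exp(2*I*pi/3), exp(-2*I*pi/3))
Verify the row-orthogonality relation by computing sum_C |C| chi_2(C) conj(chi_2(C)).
Sum = 12 = |G| = 12; so <chi_2, chi_2> = 1 (norm-1 confirms irreducibility).

Reasoning: Compute term by term over conjugacy classes (|C| * chi_2(C) * conj(chi_2(C))):
  1*(1)*conj(1) + 3*(1)*conj(1) + 4*(exp(2*I*pi/3))*conj(exp(2*I*pi/3)) + 4*(exp(-2*I*pi/3))*conj(exp(-2*I*pi/3))
  = (1) + (3) + (4) + (4)
  = 12.
(Exp terms are combined using exp(i*s)*conj(exp(i*t)) = exp(i*(s-t)), and sums of them are collapsed using the identity that for every m > 1 the m distinct m-th roots of unity sum to 0, e.g. 1 + exp(2*I*pi/3) + exp(-2*I*pi/3) = 0.)
Dividing by |G| = 12 gives 12/12 = 1, matching the row-orthogonality relation <chi_2, chi_2> = [chi_2 = chi_2].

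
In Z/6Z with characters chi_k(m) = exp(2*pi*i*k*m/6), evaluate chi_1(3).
chi_1(3) = zeta_6^3 = -1

Reasoning: chi_1(3) = zeta_6^(1*3) = zeta_6^3. Since zeta_6^6 = 1, this equals zeta_6^3 = exp(2*pi*i*3/6) = -1.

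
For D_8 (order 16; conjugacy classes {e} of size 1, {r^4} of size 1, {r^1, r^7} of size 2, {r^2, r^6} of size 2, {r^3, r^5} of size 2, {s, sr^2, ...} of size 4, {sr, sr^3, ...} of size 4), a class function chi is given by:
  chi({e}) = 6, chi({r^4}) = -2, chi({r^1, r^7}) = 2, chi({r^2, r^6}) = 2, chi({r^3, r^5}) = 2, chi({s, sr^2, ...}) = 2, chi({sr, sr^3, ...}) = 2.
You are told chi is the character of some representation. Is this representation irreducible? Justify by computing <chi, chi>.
Not irreducible (reducible): <chi, chi> = 6 > 1.

Working: <chi, chi> = (1/|G|) sum_C |C| * |chi(C)|^2 = (1/16)[1*|6|^2 + 1*|-2|^2 + 2*|2|^2 + 2*|2|^2 + 2*|2|^2 + 4*|2|^2 + 4*|2|^2]
  = (1/16)[(36) + (4) + (8) + (8) + (8) + (16) + (16)] = 96/16 = 6.
A character is irreducible iff <chi, chi> = 1, so this representation is reducible.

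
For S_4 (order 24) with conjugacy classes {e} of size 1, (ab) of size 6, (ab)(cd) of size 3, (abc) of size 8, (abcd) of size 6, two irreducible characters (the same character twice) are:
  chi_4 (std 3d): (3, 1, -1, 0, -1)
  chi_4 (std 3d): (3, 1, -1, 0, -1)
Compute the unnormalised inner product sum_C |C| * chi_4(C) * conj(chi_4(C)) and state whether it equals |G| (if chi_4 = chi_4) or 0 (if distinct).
Sum = 24 = |G| = 24; so <chi_4, chi_4> = 1 (norm-1 confirms irreducibility).

Working: Compute term by term over conjugacy classes (|C| * chi_4(C) * conj(chi_4(C))):
  1*(3)*conj(3) + 6*(1)*conj(1) + 3*(-1)*conj(-1) + 8*(0)*conj(0) + 6*(-1)*conj(-1)
  = (9) + (6) + (3) + (0) + (6)
  = 24.
Dividing by |G| = 24 gives 24/24 = 1, matching the row-orthogonality relation <chi_4, chi_4> = [chi_4 = chi_4].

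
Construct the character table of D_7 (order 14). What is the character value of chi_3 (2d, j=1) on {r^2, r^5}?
Conjugacy classes: {e} of size 1, {r^1, r^6} of size 2, {r^2, r^5} of size 2, {r^3, r^4} of size 2, {s, sr, ..., sr^6} of size 7.
Character table:
  irrep \ class              {e} (size 1)  {r^1, r^6} (size 2)  {r^2, r^5} (size 2)  {r^3, r^4} (size 2)  {s, sr, ..., sr^6} (size 7)
  chi_1 (triv)               1             1                    1                    1                    1                          
  chi_2 (sign: r->1, s->-1)  1             1                    1                    1                    -1                         
  chi_3 (2d, j=1)            2             2*cos(2*pi/7)        -2*cos(3*pi/7)       -2*cos(pi/7)         0                          
  chi_4 (2d, j=2)            2             -2*cos(3*pi/7)       -2*cos(pi/7)         2*cos(2*pi/7)        0                          
  chi_5 (2d, j=3)            2             -2*cos(pi/7)         2*cos(2*pi/7)        -2*cos(3*pi/7)       0                          

Spot check: chi_3 (2d, j=1) on {r^2, r^5} = -2*cos(3*pi/7).

Justification: D_7 has order 2*7 = 14 with 5 conjugacy classes, hence 5 irreducibles. Sum of squared dims 1 + 1 + 4 + 4 + 4 = 14 = |G|. Linear characters come from the abelianisation; the 2-dimensional irreps have character r^k -> 2*cos(2*pi*j*k/7), reflections -> 0.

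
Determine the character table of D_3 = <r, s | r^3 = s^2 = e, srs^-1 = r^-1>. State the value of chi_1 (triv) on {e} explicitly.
Conjugacy classes: {e} of size 1, {r^1, r^2} of size 2, {s, sr, ..., sr^2} of size 3.
Character table:
  irrep \ class              {e} (size 1)  {r^1, r^2} (size 2)  {s, sr, ..., sr^2} (size 3)
  chi_1 (triv)               1             1                    1                          
  chi_2 (sign: r->1, s->-1)  1             1                    -1                         
  chi_3 (2d, j=1)            2             -1                   0                          

Spot check: chi_1 (triv) on {e} = 1.

Proof sketch: D_3 has order 2*3 = 6 with 3 conjugacy classes, hence 3 irreducibles. Sum of squared dims 1 + 1 + 4 = 6 = |G|. Linear characters come from the abelianisation; the 2-dimensional irreps have character r^k -> 2*cos(2*pi*j*k/3), reflections -> 0.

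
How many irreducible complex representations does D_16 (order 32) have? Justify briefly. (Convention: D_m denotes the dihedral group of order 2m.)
11

Details: The number of irreducible complex representations of a finite group equals its number of conjugacy classes. D_16 has 11 conjugacy classes (n/2 + 3 for n even), so D_16 (order 32) has exactly 11 irreducible complex representations.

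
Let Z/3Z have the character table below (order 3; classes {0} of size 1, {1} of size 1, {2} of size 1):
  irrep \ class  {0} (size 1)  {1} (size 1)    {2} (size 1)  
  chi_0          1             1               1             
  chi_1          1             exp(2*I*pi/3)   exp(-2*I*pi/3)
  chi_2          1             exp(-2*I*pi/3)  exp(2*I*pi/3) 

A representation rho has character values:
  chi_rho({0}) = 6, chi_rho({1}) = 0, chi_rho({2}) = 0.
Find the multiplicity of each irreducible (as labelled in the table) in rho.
Multiplicities: chi_0: 2, chi_1: 2, chi_2: 2.

Argument: Use <chi_rho, chi> = (1/|G|) sum_C |C| * chi_rho(C) * conj(chi(C)) with |G| = 3 for each irreducible chi in the table:
  <chi_rho, chi_0> = (1/3)[1*(6)*conj(1) + 1*(0)*conj(1) + 1*(0)*conj(1)]
      = (1/3)[(6) + (0) + (0)] = 6/3 = 2
  <chi_rho, chi_1> = (1/3)[1*(6)*conj(1) + 1*(0)*conj(exp(2*I*pi/3)) + 1*(0)*conj(exp(-2*I*pi/3))]
      = (1/3)[(6) + (0) + (0)] = 6/3 = 2
  <chi_rho, chi_2> = (1/3)[1*(6)*conj(1) + 1*(0)*conj(exp(-2*I*pi/3)) + 1*(0)*conj(exp(2*I*pi/3))]
      = (1/3)[(6) + (0) + (0)] = 6/3 = 2
(Exp terms are combined using exp(i*s)*conj(exp(i*t)) = exp(i*(s-t)), and sums of them are collapsed using the identity that for every m > 1 the m distinct m-th roots of unity sum to 0, e.g. 1 + exp(2*I*pi/3) + exp(-2*I*pi/3) = 0.)
Dimension check: dim(rho) = sum (mult * dim) = 2*1 + 2*1 + 2*1 = 6 = chi_rho(e) = 6.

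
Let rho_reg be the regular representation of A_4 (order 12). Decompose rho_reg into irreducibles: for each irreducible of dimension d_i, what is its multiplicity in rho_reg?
Each irreducible V_i of dimension d_i appears with multiplicity d_i, i.e. rho_reg = (direct sum over all irreducibles V_i) d_i V_i. The irreducible dimensions for A_4 are 1, 1, 1, 3: 3 irreducibles of dimension 1, each with multiplicity 1; 1 irreducible of dimension 3, with multiplicity 3. Total dimension 3*1*1 + 1*3*3 = 12 = |G|.

Proof sketch: General theorem: in the regular representation of a finite group G, each irreducible appears with multiplicity equal to its dimension. Check: dim(rho_reg) = sum d_i^2 = 1 + 1 + 1 + 9 = 12 = |G|.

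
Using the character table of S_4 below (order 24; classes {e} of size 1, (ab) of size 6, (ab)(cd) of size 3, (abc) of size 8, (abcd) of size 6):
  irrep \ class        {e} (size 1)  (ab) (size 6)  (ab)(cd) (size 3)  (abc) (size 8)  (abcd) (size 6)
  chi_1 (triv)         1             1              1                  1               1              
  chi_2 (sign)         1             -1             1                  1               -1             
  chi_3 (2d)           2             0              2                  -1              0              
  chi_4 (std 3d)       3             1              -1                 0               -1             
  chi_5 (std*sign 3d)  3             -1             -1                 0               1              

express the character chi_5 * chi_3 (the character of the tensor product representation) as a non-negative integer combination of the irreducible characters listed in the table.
chi_5 tensor chi_3 = chi_4 + chi_5 (all other irreducibles have multiplicity 0).

The character of a tensor product is the pointwise product (chi_5 * chi_3)(C) = chi_5(C) * chi_3(C):
  {e}: (3)*(2), (ab): (-1)*(0), (ab)(cd): (-1)*(2), (abc): (0)*(-1), (abcd): (1)*(0)
so (chi_5 * chi_3) takes values
  {e} -> 6, (ab) -> 0, (ab)(cd) -> -2, (abc) -> 0, (abcd) -> 0.
Now take the inner product of this character with each irreducible chi from the table, <chi_5*chi_3, chi> = (1/24) sum_C |C| (chi_5*chi_3)(C) conj(chi(C)):
  <chi_5*chi_3, chi_1> = (1/24)[1*(6)*conj(1) + 6*(0)*conj(1) + 3*(-2)*conj(1) + 8*(0)*conj(1) + 6*(0)*conj(1)]
      = (1/24)[(6) + (0) + (-6) + (0) + (0)] = 0/24 = 0
  <chi_5*chi_3, chi_2> = (1/24)[1*(6)*conj(1) + 6*(0)*conj(-1) + 3*(-2)*conj(1) + 8*(0)*conj(1) + 6*(0)*conj(-1)]
      = (1/24)[(6) + (0) + (-6) + (0) + (0)] = 0/24 = 0
  <chi_5*chi_3, chi_3> = (1/24)[1*(6)*conj(2) + 6*(0)*conj(0) + 3*(-2)*conj(2) + 8*(0)*conj(-1) + 6*(0)*conj(0)]
      = (1/24)[(12) + (0) + (-12) + (0) + (0)] = 0/24 = 0
  <chi_5*chi_3, chi_4> = (1/24)[1*(6)*conj(3) + 6*(0)*conj(1) + 3*(-2)*conj(-1) + 8*(0)*conj(0) + 6*(0)*conj(-1)]
      = (1/24)[(18) + (0) + (6) + (0) + (0)] = 24/24 = 1
  <chi_5*chi_3, chi_5> = (1/24)[1*(6)*conj(3) + 6*(0)*conj(-1) + 3*(-2)*conj(-1) + 8*(0)*conj(0) + 6*(0)*conj(1)]
      = (1/24)[(18) + (0) + (6) + (0) + (0)] = 24/24 = 1
Hence the multiplicities are chi_4: 1, chi_5: 1. Dimension check: dim(chi_5)*dim(chi_3) = 3*2 = 6 and sum (mult * dim) = 1*3 + 1*3 = 6.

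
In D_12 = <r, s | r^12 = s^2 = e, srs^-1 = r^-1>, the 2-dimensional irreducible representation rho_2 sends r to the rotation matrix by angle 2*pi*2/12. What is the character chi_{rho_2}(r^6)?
chi_{rho_2}(r^6) = 2*cos(2*pi*2*6/12) = 2

Reasoning: rho_2(r^6) is rotation by angle 2*pi*2*6/12, whose trace is 2*cos(2*pi*2*6/12) = 2.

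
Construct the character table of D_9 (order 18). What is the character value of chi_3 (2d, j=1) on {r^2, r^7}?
Conjugacy classes: {e} of size 1, {r^1, r^8} of size 2, {r^2, r^7} of size 2, {r^3, r^6} of size 2, {r^4, r^5} of size 2, {s, sr, ..., sr^8} of size 9.
Character table:
  irrep \ class              {e} (size 1)  {r^1, r^8} (size 2)  {r^2, r^7} (size 2)  {r^3, r^6} (size 2)  {r^4, r^5} (size 2)  {s, sr, ..., sr^8} (size 9)
  chi_1 (triv)               1             1                    1                    1                    1                    1                          
  chi_2 (sign: r->1, s->-1)  1             1                    1                    1                    1                    -1                         
  chi_3 (2d, j=1)            2             2*cos(2*pi/9)        2*cos(4*pi/9)        -1                   -2*cos(pi/9)         0                          
  chi_4 (2d, j=2)            2             2*cos(4*pi/9)        -2*cos(pi/9)         -1                   2*cos(2*pi/9)        0                          
  chi_5 (2d, j=3)            2             -1                   -1                   2                    -1                   0                          
  chi_6 (2d, j=4)            2             -2*cos(pi/9)         2*cos(2*pi/9)        -1                   2*cos(4*pi/9)        0                          

Spot check: chi_3 (2d, j=1) on {r^2, r^7} = 2*cos(4*pi/9).

D_9 has order 2*9 = 18 with 6 conjugacy classes, hence 6 irreducibles. Sum of squared dims 1 + 1 + 4 + 4 + 4 + 4 = 18 = |G|. Linear characters come from the abelianisation; the 2-dimensional irreps have character r^k -> 2*cos(2*pi*j*k/9), reflections -> 0.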